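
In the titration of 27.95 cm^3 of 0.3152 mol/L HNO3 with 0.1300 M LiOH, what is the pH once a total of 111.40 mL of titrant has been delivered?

n(acid) = 0.3152 x 0.02795 = 0.008810 mol; n(LiOH) added = 0.1300 x 0.1114 = 0.01448 mol.
Base is in excess by 0.01448 - 0.008810 = 0.005672 mol in a total volume of 0.1394 L.
[OH^-] = 0.005672/0.1394 = 0.04070 M, so pOH = 1.39 and pH = 14.00 - 1.39 = 12.61.

12.61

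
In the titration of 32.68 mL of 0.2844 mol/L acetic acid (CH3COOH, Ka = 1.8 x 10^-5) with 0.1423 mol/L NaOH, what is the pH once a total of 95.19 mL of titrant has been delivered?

12.52

n(acid) = 0.2844 x 0.03268 = 0.009294 mol; n(NaOH) added = 0.1423 x 0.09519 = 0.01355 mol.
Base is in excess by 0.01355 - 0.009294 = 0.004251 mol in a total volume of 0.1279 L.
[OH^-] = 0.004251/0.1279 = 0.03325 M, so pOH = 1.48 and pH = 14.00 - 1.48 = 12.52.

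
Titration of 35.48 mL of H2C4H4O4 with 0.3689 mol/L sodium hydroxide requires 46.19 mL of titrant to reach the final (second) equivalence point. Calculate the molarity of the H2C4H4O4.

n(NaOH) = 0.3689 x 0.04619 = 0.01704 mol.
At the final (second) equivalence point, 2 mol OH^- react per mol H2C4H4O4, so n(H2C4H4O4) = 0.01704 / 2 = 0.008520 mol.
[H2C4H4O4] = 0.008520 / 0.03548 L = 0.240 M.

0.240 M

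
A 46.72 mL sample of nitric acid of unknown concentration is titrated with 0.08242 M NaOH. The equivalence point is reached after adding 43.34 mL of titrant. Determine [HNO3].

0.0765 M

n(NaOH) delivered = 0.08242 x 0.04334 = 0.003572 mol.
For a 1:1 reaction, n(HNO3) = 0.003572 mol.
[HNO3] = 0.003572 mol / 0.04672 L = 0.0765 M.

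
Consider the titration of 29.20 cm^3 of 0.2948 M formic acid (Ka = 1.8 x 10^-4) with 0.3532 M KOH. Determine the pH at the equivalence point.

n(HCOOH) = 0.2948 x 0.02920 = 0.008608 mol; V(KOH) at equivalence = 0.008608/0.3532 = 0.02437 L.
At equivalence all the acid is converted to HCOO-; total volume = 0.02920 + 0.02437 = 0.05357 L, so [HCOO-] = 0.008608/0.05357 = 0.1607 M.
Kb = Kw/Ka = 1.0e-14 / 1.8 x 10^-4 = 5.56e-11.
[OH^-] = sqrt(Kb x [HCOO-]) = sqrt(5.56e-11 x 0.1607) = 2.99e-6 M.
pOH = 5.52, so pH = 14.00 - 5.52 = 8.48.

8.48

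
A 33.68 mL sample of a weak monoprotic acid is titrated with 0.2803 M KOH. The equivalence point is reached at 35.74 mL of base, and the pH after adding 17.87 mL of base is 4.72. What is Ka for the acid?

1.9 x 10^-5

17.87 mL is half of the equivalence volume, so this is the half-equivalence point where [HA] = [A^-].
At half-equivalence pH = pKa, so pKa = 4.72.
Ka = 10^(-4.72) = 1.9 x 10^-5.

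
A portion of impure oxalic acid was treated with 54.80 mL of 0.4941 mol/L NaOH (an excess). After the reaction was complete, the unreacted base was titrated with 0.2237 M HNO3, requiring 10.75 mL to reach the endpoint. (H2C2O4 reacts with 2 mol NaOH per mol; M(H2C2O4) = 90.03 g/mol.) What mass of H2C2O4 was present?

Total n(NaOH) added = 0.4941 x 0.05480 = 0.02708 mol.
n(HNO3) used = 0.2237 x 0.01075 = 0.002405 mol, which equals the excess n(NaOH).
So n(NaOH) consumed by the sample = 0.02708 - 0.002405 = 0.02467 mol.
n(H2C2O4) = 0.02467 / 2 = 0.01234 mol.
mass = 0.01234 mol x 90.03 g/mol = 1.11 g.

1.11 g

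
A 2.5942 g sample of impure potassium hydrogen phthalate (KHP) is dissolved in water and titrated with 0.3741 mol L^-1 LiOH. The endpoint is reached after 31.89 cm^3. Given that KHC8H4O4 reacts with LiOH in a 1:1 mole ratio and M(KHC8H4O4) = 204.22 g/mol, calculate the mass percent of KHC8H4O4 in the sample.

n(LiOH) = 0.3741 x 0.03189 = 0.01193 mol.
n(KHC8H4O4) = 0.01193 / 1 = 0.01193 mol.
mass of KHC8H4O4 = 0.01193 x 204.22 = 2.436 g.
% purity = 2.436 / 2.5942 x 100 = 93.9%.

93.9%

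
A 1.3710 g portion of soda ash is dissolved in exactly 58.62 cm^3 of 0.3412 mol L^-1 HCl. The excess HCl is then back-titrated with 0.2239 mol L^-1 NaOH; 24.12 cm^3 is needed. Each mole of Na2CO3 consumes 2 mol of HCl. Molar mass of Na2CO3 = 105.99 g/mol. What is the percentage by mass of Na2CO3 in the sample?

56.4%

Total n(HCl) added = 0.3412 x 0.05862 = 0.02000 mol.
n(NaOH) used = 0.2239 x 0.02412 = 0.005400 mol, which equals the excess n(HCl).
So n(HCl) consumed by the sample = 0.02000 - 0.005400 = 0.01460 mol.
n(Na2CO3) = 0.01460 / 2 = 0.007300 mol.
mass Na2CO3 = 0.007300 x 105.99 = 0.7738 g, so %Na2CO3 = 0.7738/1.3710 x 100 = 56.4%.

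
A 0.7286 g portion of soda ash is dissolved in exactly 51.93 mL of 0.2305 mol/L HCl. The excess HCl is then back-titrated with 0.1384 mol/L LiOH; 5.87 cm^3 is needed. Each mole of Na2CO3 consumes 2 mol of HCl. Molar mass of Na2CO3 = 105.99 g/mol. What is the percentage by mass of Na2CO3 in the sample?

Total n(HCl) added = 0.2305 x 0.05193 = 0.01197 mol.
n(LiOH) used = 0.1384 x 0.005870 = 0.0008124 mol, which equals the excess n(HCl).
So n(HCl) consumed by the sample = 0.01197 - 0.0008124 = 0.01116 mol.
n(Na2CO3) = 0.01116 / 2 = 0.005579 mol.
mass Na2CO3 = 0.005579 x 105.99 = 0.5913 g, so %Na2CO3 = 0.5913/0.7286 x 100 = 81.2%.

81.2%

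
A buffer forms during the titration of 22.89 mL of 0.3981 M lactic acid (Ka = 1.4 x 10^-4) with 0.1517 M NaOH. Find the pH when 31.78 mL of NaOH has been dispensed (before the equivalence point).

Initial n(HC3H5O3) = 0.3981 x 0.02289 = 0.009113 mol.
n(NaOH) added = 0.1517 x 0.03178 = 0.004821 mol, converting that many moles of HC3H5O3 to C3H5O3-.
Remaining n(HC3H5O3) = 0.004291 mol; n(C3H5O3-) = 0.004821 mol.
By Henderson-Hasselbalch, pH = pKa + log([A^-]/[HA]) = 3.85 + log(0.004821/0.004291) = 3.85 + (+0.05) = 3.90.

3.90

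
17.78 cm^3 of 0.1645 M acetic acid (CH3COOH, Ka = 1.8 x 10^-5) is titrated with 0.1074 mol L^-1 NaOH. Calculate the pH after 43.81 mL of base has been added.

12.46

n(acid) = 0.1645 x 0.01778 = 0.002925 mol; n(NaOH) added = 0.1074 x 0.04381 = 0.004705 mol.
Base is in excess by 0.004705 - 0.002925 = 0.001780 mol in a total volume of 0.06159 L.
[OH^-] = 0.001780/0.06159 = 0.02891 M, so pOH = 1.54 and pH = 14.00 - 1.54 = 12.46.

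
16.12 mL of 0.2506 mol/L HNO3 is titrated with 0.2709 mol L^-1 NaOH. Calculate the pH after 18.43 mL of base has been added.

12.44

n(acid) = 0.2506 x 0.01612 = 0.004040 mol; n(NaOH) added = 0.2709 x 0.01843 = 0.004993 mol.
Base is in excess by 0.004993 - 0.004040 = 0.0009530 mol in a total volume of 0.03455 L.
[OH^-] = 0.0009530/0.03455 = 0.02758 M, so pOH = 1.56 and pH = 14.00 - 1.56 = 12.44.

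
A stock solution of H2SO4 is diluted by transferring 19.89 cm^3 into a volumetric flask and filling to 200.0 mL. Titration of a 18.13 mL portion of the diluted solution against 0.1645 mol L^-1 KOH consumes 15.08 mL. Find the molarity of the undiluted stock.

n(KOH) = 0.1645 x 0.01508 = 0.002481 mol.
n(H2SO4) in the aliquot = 0.002481 x 1/2 = 0.001240 mol.
[diluted H2SO4] = 0.001240 / 0.01813 = 0.06841 M.
Dilution factor = 200.0/19.89 = 10.06, so [stock] = 0.06841 x 10.06 = 0.688 M.

0.688 M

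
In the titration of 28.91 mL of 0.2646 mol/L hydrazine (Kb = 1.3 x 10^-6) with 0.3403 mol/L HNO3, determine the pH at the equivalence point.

4.47

n(N2H4) = 0.2646 x 0.02891 = 0.007650 mol; V(HNO3) at equivalence = 0.007650/0.3403 = 0.02248 L.
At equivalence the base is fully converted to N2H5+; total volume = 0.05139 L, so [N2H5+] = 0.007650/0.05139 = 0.1489 M.
Ka(N2H5+) = Kw/Kb = 1.0e-14 / 1.3 x 10^-6 = 7.69e-9.
[H^+] = sqrt(Ka x [N2H5+]) = sqrt(7.69e-9 x 0.1489) = 3.38e-5 M.
pH = -log(3.38e-5) = 4.47.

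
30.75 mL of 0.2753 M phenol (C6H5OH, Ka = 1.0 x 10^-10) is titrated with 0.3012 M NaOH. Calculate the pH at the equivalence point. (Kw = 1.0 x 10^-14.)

11.58

n(C6H5OH) = 0.2753 x 0.03075 = 0.008465 mol; V(NaOH) at equivalence = 0.008465/0.3012 = 0.02811 L.
At equivalence all the acid is converted to C6H5O-; total volume = 0.03075 + 0.02811 = 0.05886 L, so [C6H5O-] = 0.008465/0.05886 = 0.1438 M.
Kb = Kw/Ka = 1.0e-14 / 1.0 x 10^-10 = 0.000100.
[OH^-] = sqrt(Kb x [C6H5O-]) = sqrt(0.000100 x 0.1438) = 0.00379 M.
pOH = 2.42, so pH = 14.00 - 2.42 = 11.58.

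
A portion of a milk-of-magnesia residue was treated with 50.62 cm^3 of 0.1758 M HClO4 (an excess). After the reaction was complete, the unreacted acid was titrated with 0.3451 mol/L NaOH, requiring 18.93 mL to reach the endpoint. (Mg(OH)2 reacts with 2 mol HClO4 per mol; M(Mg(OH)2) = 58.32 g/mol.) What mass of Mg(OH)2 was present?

0.0690 g

Total n(HClO4) added = 0.1758 x 0.05062 = 0.008899 mol.
n(NaOH) used = 0.3451 x 0.01893 = 0.006533 mol, which equals the excess n(HClO4).
So n(HClO4) consumed by the sample = 0.008899 - 0.006533 = 0.002366 mol.
n(Mg(OH)2) = 0.002366 / 2 = 0.001183 mol.
mass = 0.001183 mol x 58.32 g/mol = 0.0690 g.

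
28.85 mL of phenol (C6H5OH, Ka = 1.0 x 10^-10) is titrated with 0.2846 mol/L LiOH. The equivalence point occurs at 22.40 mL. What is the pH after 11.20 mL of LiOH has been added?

11.20 mL is exactly half the equivalence volume (22.40/2), i.e. the half-equivalence point.
There, n(HA) = n(A^-), so pH = pKa = -log(1.0 x 10^-10) = 10.00.

10.00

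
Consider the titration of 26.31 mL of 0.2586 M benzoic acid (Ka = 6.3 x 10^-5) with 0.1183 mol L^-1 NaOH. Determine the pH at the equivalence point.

8.56

n(C6H5COOH) = 0.2586 x 0.02631 = 0.006804 mol; V(NaOH) at equivalence = 0.006804/0.1183 = 0.05751 L.
At equivalence all the acid is converted to C6H5COO-; total volume = 0.02631 + 0.05751 = 0.08382 L, so [C6H5COO-] = 0.006804/0.08382 = 0.08117 M.
Kb = Kw/Ka = 1.0e-14 / 6.3 x 10^-5 = 1.59e-10.
[OH^-] = sqrt(Kb x [C6H5COO-]) = sqrt(1.59e-10 x 0.08117) = 3.59e-6 M.
pOH = 5.44, so pH = 14.00 - 5.44 = 8.56.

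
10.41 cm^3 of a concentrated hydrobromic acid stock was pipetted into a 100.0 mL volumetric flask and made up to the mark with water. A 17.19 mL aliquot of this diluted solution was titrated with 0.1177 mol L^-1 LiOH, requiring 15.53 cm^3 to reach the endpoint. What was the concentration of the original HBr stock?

1.02 M

n(LiOH) = 0.1177 x 0.01553 = 0.001828 mol.
n(HBr) in the aliquot = 0.001828 mol.
[diluted HBr] = 0.001828 / 0.01719 = 0.1063 M.
Dilution factor = 100.0/10.41 = 9.606, so [stock] = 0.1063 x 9.606 = 1.02 M.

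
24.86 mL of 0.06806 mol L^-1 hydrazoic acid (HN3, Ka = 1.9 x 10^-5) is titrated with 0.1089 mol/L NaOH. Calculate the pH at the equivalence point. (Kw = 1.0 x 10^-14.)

8.67

n(HN3) = 0.06806 x 0.02486 = 0.001692 mol; V(NaOH) at equivalence = 0.001692/0.1089 = 0.01554 L.
At equivalence all the acid is converted to N3-; total volume = 0.02486 + 0.01554 = 0.04040 L, so [N3-] = 0.001692/0.04040 = 0.04188 M.
Kb = Kw/Ka = 1.0e-14 / 1.9 x 10^-5 = 5.26e-10.
[OH^-] = sqrt(Kb x [N3-]) = sqrt(5.26e-10 x 0.04188) = 4.70e-6 M.
pOH = 5.33, so pH = 14.00 - 5.33 = 8.67.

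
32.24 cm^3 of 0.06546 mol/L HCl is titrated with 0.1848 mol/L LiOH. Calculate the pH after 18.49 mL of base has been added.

12.41

n(acid) = 0.06546 x 0.03224 = 0.002110 mol; n(LiOH) added = 0.1848 x 0.01849 = 0.003417 mol.
Base is in excess by 0.003417 - 0.002110 = 0.001307 mol in a total volume of 0.05073 L.
[OH^-] = 0.001307/0.05073 = 0.02575 M, so pOH = 1.59 and pH = 14.00 - 1.59 = 12.41.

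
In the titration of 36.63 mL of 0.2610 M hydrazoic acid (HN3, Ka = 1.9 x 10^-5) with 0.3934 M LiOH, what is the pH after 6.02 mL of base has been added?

Initial n(HN3) = 0.2610 x 0.03663 = 0.009560 mol.
n(LiOH) added = 0.3934 x 0.006020 = 0.002368 mol, converting that many moles of HN3 to N3-.
Remaining n(HN3) = 0.007192 mol; n(N3-) = 0.002368 mol.
By Henderson-Hasselbalch, pH = pKa + log([A^-]/[HA]) = 4.72 + log(0.002368/0.007192) = 4.72 + (-0.48) = 4.24.

4.24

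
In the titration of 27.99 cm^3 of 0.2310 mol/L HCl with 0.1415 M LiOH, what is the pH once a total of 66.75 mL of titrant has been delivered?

12.50

n(acid) = 0.2310 x 0.02799 = 0.006466 mol; n(LiOH) added = 0.1415 x 0.06675 = 0.009445 mol.
Base is in excess by 0.009445 - 0.006466 = 0.002979 mol in a total volume of 0.09474 L.
[OH^-] = 0.002979/0.09474 = 0.03145 M, so pOH = 1.50 and pH = 14.00 - 1.50 = 12.50.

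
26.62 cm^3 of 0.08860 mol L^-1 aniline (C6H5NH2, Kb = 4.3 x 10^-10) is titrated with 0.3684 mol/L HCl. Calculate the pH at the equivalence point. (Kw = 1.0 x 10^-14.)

n(C6H5NH2) = 0.08860 x 0.02662 = 0.002359 mol; V(HCl) at equivalence = 0.002359/0.3684 = 0.006402 L.
At equivalence the base is fully converted to C6H5NH3+; total volume = 0.03302 L, so [C6H5NH3+] = 0.002359/0.03302 = 0.07142 M.
Ka(C6H5NH3+) = Kw/Kb = 1.0e-14 / 4.3 x 10^-10 = 2.33e-5.
[H^+] = sqrt(Ka x [C6H5NH3+]) = sqrt(2.33e-5 x 0.07142) = 0.00129 M.
pH = -log(0.00129) = 2.89.

2.89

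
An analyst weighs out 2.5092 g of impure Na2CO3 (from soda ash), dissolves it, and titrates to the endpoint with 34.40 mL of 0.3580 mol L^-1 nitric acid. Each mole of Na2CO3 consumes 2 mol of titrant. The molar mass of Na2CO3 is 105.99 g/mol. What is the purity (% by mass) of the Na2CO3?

26.0%

n(HNO3) = 0.3580 x 0.03440 = 0.01232 mol.
n(Na2CO3) = 0.01232 / 2 = 0.006158 mol.
mass of Na2CO3 = 0.006158 x 105.99 = 0.6526 g.
% purity = 0.6526 / 2.5092 x 100 = 26.0%.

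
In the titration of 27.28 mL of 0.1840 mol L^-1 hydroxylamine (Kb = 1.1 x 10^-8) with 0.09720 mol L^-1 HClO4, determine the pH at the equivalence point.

n(NH2OH) = 0.1840 x 0.02728 = 0.005020 mol; V(HClO4) at equivalence = 0.005020/0.09720 = 0.05164 L.
At equivalence the base is fully converted to NH3OH+; total volume = 0.07892 L, so [NH3OH+] = 0.005020/0.07892 = 0.06360 M.
Ka(NH3OH+) = Kw/Kb = 1.0e-14 / 1.1 x 10^-8 = 9.09e-7.
[H^+] = sqrt(Ka x [NH3OH+]) = sqrt(9.09e-7 x 0.06360) = 0.000240 M.
pH = -log(0.000240) = 3.62.

3.62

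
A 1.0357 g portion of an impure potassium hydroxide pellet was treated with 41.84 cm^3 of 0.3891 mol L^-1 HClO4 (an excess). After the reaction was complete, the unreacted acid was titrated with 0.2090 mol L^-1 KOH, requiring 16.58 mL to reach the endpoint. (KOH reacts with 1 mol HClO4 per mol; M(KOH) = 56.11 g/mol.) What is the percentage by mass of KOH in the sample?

69.4%

Total n(HClO4) added = 0.3891 x 0.04184 = 0.01628 mol.
n(KOH) used = 0.2090 x 0.01658 = 0.003465 mol, which equals the excess n(HClO4).
So n(HClO4) consumed by the sample = 0.01628 - 0.003465 = 0.01281 mol.
n(KOH) = 0.01281 / 1 = 0.01281 mol.
mass KOH = 0.01281 x 56.11 = 0.7190 g, so %KOH = 0.7190/1.0357 x 100 = 69.4%.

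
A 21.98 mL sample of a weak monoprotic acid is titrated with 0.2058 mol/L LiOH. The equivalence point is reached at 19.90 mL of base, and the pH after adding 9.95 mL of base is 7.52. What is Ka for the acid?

3.0 x 10^-8

9.95 mL is half of the equivalence volume, so this is the half-equivalence point where [HA] = [A^-].
At half-equivalence pH = pKa, so pKa = 7.52.
Ka = 10^(-7.52) = 3.0 x 10^-8.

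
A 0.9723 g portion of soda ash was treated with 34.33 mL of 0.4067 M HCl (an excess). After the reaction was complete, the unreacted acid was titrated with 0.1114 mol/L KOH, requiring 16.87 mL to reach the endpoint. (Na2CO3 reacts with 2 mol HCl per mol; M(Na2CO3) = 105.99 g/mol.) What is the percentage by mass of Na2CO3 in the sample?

65.9%

Total n(HCl) added = 0.4067 x 0.03433 = 0.01396 mol.
n(KOH) used = 0.1114 x 0.01687 = 0.001879 mol, which equals the excess n(HCl).
So n(HCl) consumed by the sample = 0.01396 - 0.001879 = 0.01208 mol.
n(Na2CO3) = 0.01208 / 2 = 0.006041 mol.
mass Na2CO3 = 0.006041 x 105.99 = 0.6403 g, so %Na2CO3 = 0.6403/0.9723 x 100 = 65.9%.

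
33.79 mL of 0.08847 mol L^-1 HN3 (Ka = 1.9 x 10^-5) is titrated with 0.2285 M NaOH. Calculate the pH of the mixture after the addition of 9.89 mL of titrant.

5.21

Initial n(HN3) = 0.08847 x 0.03379 = 0.002989 mol.
n(NaOH) added = 0.2285 x 0.009890 = 0.002260 mol, converting that many moles of HN3 to N3-.
Remaining n(HN3) = 0.0007295 mol; n(N3-) = 0.002260 mol.
By Henderson-Hasselbalch, pH = pKa + log([A^-]/[HA]) = 4.72 + log(0.002260/0.0007295) = 4.72 + (+0.49) = 5.21.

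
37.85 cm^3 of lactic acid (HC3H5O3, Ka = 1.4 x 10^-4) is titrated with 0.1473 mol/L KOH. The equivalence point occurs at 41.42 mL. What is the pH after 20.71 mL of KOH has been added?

20.71 mL is exactly half the equivalence volume (41.42/2), i.e. the half-equivalence point.
There, n(HA) = n(A^-), so pH = pKa = -log(1.4 x 10^-4) = 3.85.

3.85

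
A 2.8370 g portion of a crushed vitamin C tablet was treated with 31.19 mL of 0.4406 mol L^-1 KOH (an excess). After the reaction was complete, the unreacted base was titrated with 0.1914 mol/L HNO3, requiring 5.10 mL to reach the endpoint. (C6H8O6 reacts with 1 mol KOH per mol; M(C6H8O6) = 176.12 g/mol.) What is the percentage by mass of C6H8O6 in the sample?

Total n(KOH) added = 0.4406 x 0.03119 = 0.01374 mol.
n(HNO3) used = 0.1914 x 0.005100 = 0.0009761 mol, which equals the excess n(KOH).
So n(KOH) consumed by the sample = 0.01374 - 0.0009761 = 0.01277 mol.
n(C6H8O6) = 0.01277 / 1 = 0.01277 mol.
mass C6H8O6 = 0.01277 x 176.12 = 2.248 g, so %C6H8O6 = 2.248/2.8370 x 100 = 79.3%.

79.3%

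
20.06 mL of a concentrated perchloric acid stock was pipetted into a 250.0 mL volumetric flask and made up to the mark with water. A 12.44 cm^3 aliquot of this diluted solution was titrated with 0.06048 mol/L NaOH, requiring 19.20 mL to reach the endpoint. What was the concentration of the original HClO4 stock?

1.16 M

n(NaOH) = 0.06048 x 0.01920 = 0.001161 mol.
n(HClO4) in the aliquot = 0.001161 mol.
[diluted HClO4] = 0.001161 / 0.01244 = 0.09335 M.
Dilution factor = 250.0/20.06 = 12.46, so [stock] = 0.09335 x 12.46 = 1.16 M.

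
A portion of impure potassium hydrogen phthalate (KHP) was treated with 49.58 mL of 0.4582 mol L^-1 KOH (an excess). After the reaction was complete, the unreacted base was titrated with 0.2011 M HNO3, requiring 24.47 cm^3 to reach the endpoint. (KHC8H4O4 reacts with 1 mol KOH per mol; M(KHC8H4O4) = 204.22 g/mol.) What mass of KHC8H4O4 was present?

Total n(KOH) added = 0.4582 x 0.04958 = 0.02272 mol.
n(HNO3) used = 0.2011 x 0.02447 = 0.004921 mol, which equals the excess n(KOH).
So n(KOH) consumed by the sample = 0.02272 - 0.004921 = 0.01780 mol.
n(KHC8H4O4) = 0.01780 / 1 = 0.01780 mol.
mass = 0.01780 mol x 204.22 g/mol = 3.63 g.

3.63 g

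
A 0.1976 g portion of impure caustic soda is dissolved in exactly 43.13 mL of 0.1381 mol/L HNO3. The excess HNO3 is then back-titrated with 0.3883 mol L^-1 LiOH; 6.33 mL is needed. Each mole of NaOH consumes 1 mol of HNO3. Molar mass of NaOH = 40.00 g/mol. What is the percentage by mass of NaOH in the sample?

Total n(HNO3) added = 0.1381 x 0.04313 = 0.005956 mol.
n(LiOH) used = 0.3883 x 0.006330 = 0.002458 mol, which equals the excess n(HNO3).
So n(HNO3) consumed by the sample = 0.005956 - 0.002458 = 0.003498 mol.
n(NaOH) = 0.003498 / 1 = 0.003498 mol.
mass NaOH = 0.003498 x 40.00 = 0.1399 g, so %NaOH = 0.1399/0.1976 x 100 = 70.8%.

70.8%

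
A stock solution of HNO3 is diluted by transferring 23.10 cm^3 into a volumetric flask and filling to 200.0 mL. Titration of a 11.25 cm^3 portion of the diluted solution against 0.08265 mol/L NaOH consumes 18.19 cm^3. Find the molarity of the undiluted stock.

n(NaOH) = 0.08265 x 0.01819 = 0.001503 mol.
n(HNO3) in the aliquot = 0.001503 mol.
[diluted HNO3] = 0.001503 / 0.01125 = 0.1336 M.
Dilution factor = 200.0/23.10 = 8.658, so [stock] = 0.1336 x 8.658 = 1.16 M.

1.16 M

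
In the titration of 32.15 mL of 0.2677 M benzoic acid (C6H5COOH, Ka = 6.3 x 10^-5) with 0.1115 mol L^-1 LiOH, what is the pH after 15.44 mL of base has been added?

3.60

Initial n(C6H5COOH) = 0.2677 x 0.03215 = 0.008607 mol.
n(LiOH) added = 0.1115 x 0.01544 = 0.001722 mol, converting that many moles of C6H5COOH to C6H5COO-.
Remaining n(C6H5COOH) = 0.006885 mol; n(C6H5COO-) = 0.001722 mol.
By Henderson-Hasselbalch, pH = pKa + log([A^-]/[HA]) = 4.20 + log(0.001722/0.006885) = 4.20 + (-0.60) = 3.60.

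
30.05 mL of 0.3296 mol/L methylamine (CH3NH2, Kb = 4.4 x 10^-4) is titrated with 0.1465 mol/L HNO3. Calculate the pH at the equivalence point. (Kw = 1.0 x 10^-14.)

5.82

n(CH3NH2) = 0.3296 x 0.03005 = 0.009904 mol; V(HNO3) at equivalence = 0.009904/0.1465 = 0.06761 L.
At equivalence the base is fully converted to CH3NH3+; total volume = 0.09766 L, so [CH3NH3+] = 0.009904/0.09766 = 0.1014 M.
Ka(CH3NH3+) = Kw/Kb = 1.0e-14 / 4.4 x 10^-4 = 2.27e-11.
[H^+] = sqrt(Ka x [CH3NH3+]) = sqrt(2.27e-11 x 0.1014) = 1.52e-6 M.
pH = -log(1.52e-6) = 5.82.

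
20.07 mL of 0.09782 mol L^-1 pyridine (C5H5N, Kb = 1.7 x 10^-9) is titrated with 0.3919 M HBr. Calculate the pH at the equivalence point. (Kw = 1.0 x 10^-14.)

n(C5H5N) = 0.09782 x 0.02007 = 0.001963 mol; V(HBr) at equivalence = 0.001963/0.3919 = 0.005010 L.
At equivalence the base is fully converted to C5H5NH+; total volume = 0.02508 L, so [C5H5NH+] = 0.001963/0.02508 = 0.07828 M.
Ka(C5H5NH+) = Kw/Kb = 1.0e-14 / 1.7 x 10^-9 = 5.88e-6.
[H^+] = sqrt(Ka x [C5H5NH+]) = sqrt(5.88e-6 x 0.07828) = 0.000679 M.
pH = -log(0.000679) = 3.17.

3.17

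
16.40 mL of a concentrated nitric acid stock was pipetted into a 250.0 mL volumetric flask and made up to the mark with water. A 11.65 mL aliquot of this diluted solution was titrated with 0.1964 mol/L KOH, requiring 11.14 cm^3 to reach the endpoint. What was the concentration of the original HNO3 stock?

n(KOH) = 0.1964 x 0.01114 = 0.002188 mol.
n(HNO3) in the aliquot = 0.002188 mol.
[diluted HNO3] = 0.002188 / 0.01165 = 0.1878 M.
Dilution factor = 250.0/16.40 = 15.24, so [stock] = 0.1878 x 15.24 = 2.86 M.

2.86 M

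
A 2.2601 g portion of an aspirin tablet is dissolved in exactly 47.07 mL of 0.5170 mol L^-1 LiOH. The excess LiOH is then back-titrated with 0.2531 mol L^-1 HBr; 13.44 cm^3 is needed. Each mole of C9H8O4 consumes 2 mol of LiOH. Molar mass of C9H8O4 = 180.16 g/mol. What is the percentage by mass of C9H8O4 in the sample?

Total n(LiOH) added = 0.5170 x 0.04707 = 0.02434 mol.
n(HBr) used = 0.2531 x 0.01344 = 0.003402 mol, which equals the excess n(LiOH).
So n(LiOH) consumed by the sample = 0.02434 - 0.003402 = 0.02093 mol.
n(C9H8O4) = 0.02093 / 2 = 0.01047 mol.
mass C9H8O4 = 0.01047 x 180.16 = 1.886 g, so %C9H8O4 = 1.886/2.2601 x 100 = 83.4%.

83.4%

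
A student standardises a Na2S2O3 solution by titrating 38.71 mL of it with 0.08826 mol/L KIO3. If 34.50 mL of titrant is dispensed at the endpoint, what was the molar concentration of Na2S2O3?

n(KIO3) = 0.08826 x 0.03450 = 0.003045 mol.
From the balanced equation, 1 mol KIO3 reacts with 6 mol Na2S2O3, so n(Na2S2O3) = 0.003045 x 6/1 = 0.01827 mol.
[Na2S2O3] = 0.01827 / 0.03871 L = 0.472 M.

0.472 M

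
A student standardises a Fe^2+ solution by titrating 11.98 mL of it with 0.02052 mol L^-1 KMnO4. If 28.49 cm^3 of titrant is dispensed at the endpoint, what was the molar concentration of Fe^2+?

0.244 M

n(KMnO4) = 0.02052 x 0.02849 = 0.0005846 mol.
From the balanced equation, 1 mol KMnO4 reacts with 5 mol Fe^2+, so n(Fe^2+) = 0.0005846 x 5/1 = 0.002923 mol.
[Fe^2+] = 0.002923 / 0.01198 L = 0.244 M.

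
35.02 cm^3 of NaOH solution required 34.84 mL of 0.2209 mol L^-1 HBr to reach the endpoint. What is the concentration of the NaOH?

0.220 M

n(HBr) delivered = 0.2209 x 0.03484 = 0.007696 mol.
For a 1:1 reaction, n(NaOH) = 0.007696 mol.
[NaOH] = 0.007696 mol / 0.03502 L = 0.220 M.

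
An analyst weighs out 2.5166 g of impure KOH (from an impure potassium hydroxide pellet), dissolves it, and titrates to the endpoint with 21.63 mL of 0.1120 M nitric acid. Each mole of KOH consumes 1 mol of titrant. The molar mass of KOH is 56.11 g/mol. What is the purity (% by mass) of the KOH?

n(HNO3) = 0.1120 x 0.02163 = 0.002423 mol.
n(KOH) = 0.002423 / 1 = 0.002423 mol.
mass of KOH = 0.002423 x 56.11 = 0.1359 g.
% purity = 0.1359 / 2.5166 x 100 = 5.40%.

5.40%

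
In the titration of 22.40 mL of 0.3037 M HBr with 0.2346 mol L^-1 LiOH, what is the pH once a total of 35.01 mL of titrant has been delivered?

12.39

n(acid) = 0.3037 x 0.02240 = 0.006803 mol; n(LiOH) added = 0.2346 x 0.03501 = 0.008213 mol.
Base is in excess by 0.008213 - 0.006803 = 0.001410 mol in a total volume of 0.05741 L.
[OH^-] = 0.001410/0.05741 = 0.02457 M, so pOH = 1.61 and pH = 14.00 - 1.61 = 12.39.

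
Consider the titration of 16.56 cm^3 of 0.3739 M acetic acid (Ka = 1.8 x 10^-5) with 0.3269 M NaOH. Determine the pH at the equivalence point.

8.99

n(CH3COOH) = 0.3739 x 0.01656 = 0.006192 mol; V(NaOH) at equivalence = 0.006192/0.3269 = 0.01894 L.
At equivalence all the acid is converted to CH3COO-; total volume = 0.01656 + 0.01894 = 0.03550 L, so [CH3COO-] = 0.006192/0.03550 = 0.1744 M.
Kb = Kw/Ka = 1.0e-14 / 1.8 x 10^-5 = 5.56e-10.
[OH^-] = sqrt(Kb x [CH3COO-]) = sqrt(5.56e-10 x 0.1744) = 9.84e-6 M.
pOH = 5.01, so pH = 14.00 - 5.01 = 8.99.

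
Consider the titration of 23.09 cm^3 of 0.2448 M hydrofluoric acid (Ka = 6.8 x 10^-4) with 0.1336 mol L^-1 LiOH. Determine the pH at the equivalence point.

8.05

n(HF) = 0.2448 x 0.02309 = 0.005652 mol; V(LiOH) at equivalence = 0.005652/0.1336 = 0.04231 L.
At equivalence all the acid is converted to F-; total volume = 0.02309 + 0.04231 = 0.06540 L, so [F-] = 0.005652/0.06540 = 0.08643 M.
Kb = Kw/Ka = 1.0e-14 / 6.8 x 10^-4 = 1.47e-11.
[OH^-] = sqrt(Kb x [F-]) = sqrt(1.47e-11 x 0.08643) = 1.13e-6 M.
pOH = 5.95, so pH = 14.00 - 5.95 = 8.05.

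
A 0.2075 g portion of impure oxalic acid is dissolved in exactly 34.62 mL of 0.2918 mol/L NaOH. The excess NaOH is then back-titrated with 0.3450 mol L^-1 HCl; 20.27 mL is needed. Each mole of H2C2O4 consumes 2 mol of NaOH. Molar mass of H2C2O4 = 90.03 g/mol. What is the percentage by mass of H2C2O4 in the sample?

67.4%

Total n(NaOH) added = 0.2918 x 0.03462 = 0.01010 mol.
n(HCl) used = 0.3450 x 0.02027 = 0.006993 mol, which equals the excess n(NaOH).
So n(NaOH) consumed by the sample = 0.01010 - 0.006993 = 0.003109 mol.
n(H2C2O4) = 0.003109 / 2 = 0.001554 mol.
mass H2C2O4 = 0.001554 x 90.03 = 0.1400 g, so %H2C2O4 = 0.1400/0.2075 x 100 = 67.4%.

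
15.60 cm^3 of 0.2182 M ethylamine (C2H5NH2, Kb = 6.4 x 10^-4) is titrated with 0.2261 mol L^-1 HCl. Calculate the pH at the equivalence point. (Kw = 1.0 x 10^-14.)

n(C2H5NH2) = 0.2182 x 0.01560 = 0.003404 mol; V(HCl) at equivalence = 0.003404/0.2261 = 0.01505 L.
At equivalence the base is fully converted to C2H5NH3+; total volume = 0.03065 L, so [C2H5NH3+] = 0.003404/0.03065 = 0.1110 M.
Ka(C2H5NH3+) = Kw/Kb = 1.0e-14 / 6.4 x 10^-4 = 1.56e-11.
[H^+] = sqrt(Ka x [C2H5NH3+]) = sqrt(1.56e-11 x 0.1110) = 1.32e-6 M.
pH = -log(1.32e-6) = 5.88.

5.88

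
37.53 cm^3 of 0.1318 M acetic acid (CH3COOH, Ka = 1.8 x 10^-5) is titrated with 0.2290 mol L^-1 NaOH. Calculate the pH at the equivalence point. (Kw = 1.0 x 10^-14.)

8.83

n(CH3COOH) = 0.1318 x 0.03753 = 0.004946 mol; V(NaOH) at equivalence = 0.004946/0.2290 = 0.02160 L.
At equivalence all the acid is converted to CH3COO-; total volume = 0.03753 + 0.02160 = 0.05913 L, so [CH3COO-] = 0.004946/0.05913 = 0.08365 M.
Kb = Kw/Ka = 1.0e-14 / 1.8 x 10^-5 = 5.56e-10.
[OH^-] = sqrt(Kb x [CH3COO-]) = sqrt(5.56e-10 x 0.08365) = 6.82e-6 M.
pOH = 5.17, so pH = 14.00 - 5.17 = 8.83.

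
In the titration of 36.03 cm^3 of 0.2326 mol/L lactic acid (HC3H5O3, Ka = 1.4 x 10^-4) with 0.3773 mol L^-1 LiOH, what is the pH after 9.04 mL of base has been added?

3.69

Initial n(HC3H5O3) = 0.2326 x 0.03603 = 0.008381 mol.
n(LiOH) added = 0.3773 x 0.009040 = 0.003411 mol, converting that many moles of HC3H5O3 to C3H5O3-.
Remaining n(HC3H5O3) = 0.004970 mol; n(C3H5O3-) = 0.003411 mol.
By Henderson-Hasselbalch, pH = pKa + log([A^-]/[HA]) = 3.85 + log(0.003411/0.004970) = 3.85 + (-0.16) = 3.69.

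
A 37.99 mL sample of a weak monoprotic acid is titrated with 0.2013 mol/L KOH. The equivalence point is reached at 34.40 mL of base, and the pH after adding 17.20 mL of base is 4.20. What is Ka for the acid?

17.20 mL is half of the equivalence volume, so this is the half-equivalence point where [HA] = [A^-].
At half-equivalence pH = pKa, so pKa = 4.20.
Ka = 10^(-4.20) = 6.3 x 10^-5.

6.3 x 10^-5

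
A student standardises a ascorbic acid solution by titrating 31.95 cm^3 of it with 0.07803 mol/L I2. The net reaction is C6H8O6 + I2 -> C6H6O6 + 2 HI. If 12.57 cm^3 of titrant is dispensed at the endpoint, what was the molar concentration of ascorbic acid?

n(I2) = 0.07803 x 0.01257 = 0.0009808 mol.
From the balanced equation, 1 mol I2 reacts with 1 mol ascorbic acid, so n(ascorbic acid) = 0.0009808 x 1/1 = 0.0009808 mol.
[ascorbic acid] = 0.0009808 / 0.03195 L = 0.0307 M.

0.0307 M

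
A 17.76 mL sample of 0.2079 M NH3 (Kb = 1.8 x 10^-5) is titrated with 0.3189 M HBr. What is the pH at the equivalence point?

5.08

n(NH3) = 0.2079 x 0.01776 = 0.003692 mol; V(HBr) at equivalence = 0.003692/0.3189 = 0.01158 L.
At equivalence the base is fully converted to NH4+; total volume = 0.02934 L, so [NH4+] = 0.003692/0.02934 = 0.1259 M.
Ka(NH4+) = Kw/Kb = 1.0e-14 / 1.8 x 10^-5 = 5.56e-10.
[H^+] = sqrt(Ka x [NH4+]) = sqrt(5.56e-10 x 0.1259) = 8.36e-6 M.
pH = -log(8.36e-6) = 5.08.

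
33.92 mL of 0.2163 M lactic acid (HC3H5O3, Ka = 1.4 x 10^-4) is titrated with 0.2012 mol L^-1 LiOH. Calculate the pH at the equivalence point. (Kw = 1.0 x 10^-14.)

8.44

n(HC3H5O3) = 0.2163 x 0.03392 = 0.007337 mol; V(LiOH) at equivalence = 0.007337/0.2012 = 0.03647 L.
At equivalence all the acid is converted to C3H5O3-; total volume = 0.03392 + 0.03647 = 0.07039 L, so [C3H5O3-] = 0.007337/0.07039 = 0.1042 M.
Kb = Kw/Ka = 1.0e-14 / 1.4 x 10^-4 = 7.14e-11.
[OH^-] = sqrt(Kb x [C3H5O3-]) = sqrt(7.14e-11 x 0.1042) = 2.73e-6 M.
pOH = 5.56, so pH = 14.00 - 5.56 = 8.44.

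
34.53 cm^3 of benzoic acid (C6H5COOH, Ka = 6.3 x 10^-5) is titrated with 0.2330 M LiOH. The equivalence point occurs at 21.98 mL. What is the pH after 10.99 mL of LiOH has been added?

10.99 mL is exactly half the equivalence volume (21.98/2), i.e. the half-equivalence point.
There, n(HA) = n(A^-), so pH = pKa = -log(6.3 x 10^-5) = 4.20.

4.20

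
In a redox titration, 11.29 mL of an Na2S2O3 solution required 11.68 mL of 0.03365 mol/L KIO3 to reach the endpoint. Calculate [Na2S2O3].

n(KIO3) = 0.03365 x 0.01168 = 0.0003930 mol.
From the balanced equation, 1 mol KIO3 reacts with 6 mol Na2S2O3, so n(Na2S2O3) = 0.0003930 x 6/1 = 0.002358 mol.
[Na2S2O3] = 0.002358 / 0.01129 L = 0.209 M.

0.209 M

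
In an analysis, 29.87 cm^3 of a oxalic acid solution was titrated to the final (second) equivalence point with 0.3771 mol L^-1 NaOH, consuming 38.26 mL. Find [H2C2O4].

n(NaOH) = 0.3771 x 0.03826 = 0.01443 mol.
At the final (second) equivalence point, 2 mol OH^- react per mol H2C2O4, so n(H2C2O4) = 0.01443 / 2 = 0.007214 mol.
[H2C2O4] = 0.007214 / 0.02987 L = 0.242 M.

0.242 M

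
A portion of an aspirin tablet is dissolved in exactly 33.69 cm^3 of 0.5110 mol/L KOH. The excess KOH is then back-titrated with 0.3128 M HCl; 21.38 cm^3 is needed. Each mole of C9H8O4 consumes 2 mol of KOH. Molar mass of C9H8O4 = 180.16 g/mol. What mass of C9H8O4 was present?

Total n(KOH) added = 0.5110 x 0.03369 = 0.01722 mol.
n(HCl) used = 0.3128 x 0.02138 = 0.006688 mol, which equals the excess n(KOH).
So n(KOH) consumed by the sample = 0.01722 - 0.006688 = 0.01053 mol.
n(C9H8O4) = 0.01053 / 2 = 0.005264 mol.
mass = 0.005264 mol x 180.16 g/mol = 0.948 g.

0.948 g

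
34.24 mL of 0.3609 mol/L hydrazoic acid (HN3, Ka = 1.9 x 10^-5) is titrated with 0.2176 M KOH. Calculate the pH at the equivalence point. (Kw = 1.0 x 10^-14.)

8.93

n(HN3) = 0.3609 x 0.03424 = 0.01236 mol; V(KOH) at equivalence = 0.01236/0.2176 = 0.05679 L.
At equivalence all the acid is converted to N3-; total volume = 0.03424 + 0.05679 = 0.09103 L, so [N3-] = 0.01236/0.09103 = 0.1358 M.
Kb = Kw/Ka = 1.0e-14 / 1.9 x 10^-5 = 5.26e-10.
[OH^-] = sqrt(Kb x [N3-]) = sqrt(5.26e-10 x 0.1358) = 8.45e-6 M.
pOH = 5.07, so pH = 14.00 - 5.07 = 8.93.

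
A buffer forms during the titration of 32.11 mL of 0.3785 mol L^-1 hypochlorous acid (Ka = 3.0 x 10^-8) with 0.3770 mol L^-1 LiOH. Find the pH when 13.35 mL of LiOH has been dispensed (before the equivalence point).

Initial n(HClO) = 0.3785 x 0.03211 = 0.01215 mol.
n(LiOH) added = 0.3770 x 0.01335 = 0.005033 mol, converting that many moles of HClO to ClO-.
Remaining n(HClO) = 0.007121 mol; n(ClO-) = 0.005033 mol.
By Henderson-Hasselbalch, pH = pKa + log([A^-]/[HA]) = 7.52 + log(0.005033/0.007121) = 7.52 + (-0.15) = 7.37.

7.37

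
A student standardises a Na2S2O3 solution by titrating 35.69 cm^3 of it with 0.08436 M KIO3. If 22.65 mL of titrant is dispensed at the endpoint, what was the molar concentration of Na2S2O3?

0.321 M

n(KIO3) = 0.08436 x 0.02265 = 0.001911 mol.
From the balanced equation, 1 mol KIO3 reacts with 6 mol Na2S2O3, so n(Na2S2O3) = 0.001911 x 6/1 = 0.01146 mol.
[Na2S2O3] = 0.01146 / 0.03569 L = 0.321 M.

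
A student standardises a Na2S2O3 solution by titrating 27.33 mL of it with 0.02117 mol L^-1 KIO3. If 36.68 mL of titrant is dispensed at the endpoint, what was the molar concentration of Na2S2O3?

0.170 M

n(KIO3) = 0.02117 x 0.03668 = 0.0007765 mol.
From the balanced equation, 1 mol KIO3 reacts with 6 mol Na2S2O3, so n(Na2S2O3) = 0.0007765 x 6/1 = 0.004659 mol.
[Na2S2O3] = 0.004659 / 0.02733 L = 0.170 M.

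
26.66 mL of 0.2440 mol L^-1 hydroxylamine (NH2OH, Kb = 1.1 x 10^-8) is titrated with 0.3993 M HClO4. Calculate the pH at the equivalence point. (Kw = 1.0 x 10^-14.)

3.43

n(NH2OH) = 0.2440 x 0.02666 = 0.006505 mol; V(HClO4) at equivalence = 0.006505/0.3993 = 0.01629 L.
At equivalence the base is fully converted to NH3OH+; total volume = 0.04295 L, so [NH3OH+] = 0.006505/0.04295 = 0.1515 M.
Ka(NH3OH+) = Kw/Kb = 1.0e-14 / 1.1 x 10^-8 = 9.09e-7.
[H^+] = sqrt(Ka x [NH3OH+]) = sqrt(9.09e-7 x 0.1515) = 0.000371 M.
pH = -log(0.000371) = 3.43.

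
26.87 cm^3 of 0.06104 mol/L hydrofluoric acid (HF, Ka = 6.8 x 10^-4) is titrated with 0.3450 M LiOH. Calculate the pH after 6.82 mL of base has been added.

n(acid) = 0.06104 x 0.02687 = 0.001640 mol; n(LiOH) added = 0.3450 x 0.006820 = 0.002353 mol.
Base is in excess by 0.002353 - 0.001640 = 0.0007128 mol in a total volume of 0.03369 L.
[OH^-] = 0.0007128/0.03369 = 0.02116 M, so pOH = 1.67 and pH = 14.00 - 1.67 = 12.33.

12.33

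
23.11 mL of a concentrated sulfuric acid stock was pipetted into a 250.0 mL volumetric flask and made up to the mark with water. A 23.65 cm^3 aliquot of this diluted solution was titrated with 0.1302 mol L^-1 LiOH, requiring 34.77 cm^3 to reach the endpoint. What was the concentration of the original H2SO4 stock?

1.04 M

n(LiOH) = 0.1302 x 0.03477 = 0.004527 mol.
n(H2SO4) in the aliquot = 0.004527 x 1/2 = 0.002264 mol.
[diluted H2SO4] = 0.002264 / 0.02365 = 0.09571 M.
Dilution factor = 250.0/23.11 = 10.82, so [stock] = 0.09571 x 10.82 = 1.04 M.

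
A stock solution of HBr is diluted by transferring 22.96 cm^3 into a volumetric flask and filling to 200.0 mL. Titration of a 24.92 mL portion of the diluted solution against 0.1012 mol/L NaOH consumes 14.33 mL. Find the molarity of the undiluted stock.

0.507 M

n(NaOH) = 0.1012 x 0.01433 = 0.001450 mol.
n(HBr) in the aliquot = 0.001450 mol.
[diluted HBr] = 0.001450 / 0.02492 = 0.05819 M.
Dilution factor = 200.0/22.96 = 8.711, so [stock] = 0.05819 x 8.711 = 0.507 M.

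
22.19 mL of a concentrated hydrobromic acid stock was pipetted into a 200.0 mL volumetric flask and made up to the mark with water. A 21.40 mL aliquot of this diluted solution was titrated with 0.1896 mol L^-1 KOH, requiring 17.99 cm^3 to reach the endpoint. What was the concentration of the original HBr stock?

n(KOH) = 0.1896 x 0.01799 = 0.003411 mol.
n(HBr) in the aliquot = 0.003411 mol.
[diluted HBr] = 0.003411 / 0.02140 = 0.1594 M.
Dilution factor = 200.0/22.19 = 9.013, so [stock] = 0.1594 x 9.013 = 1.44 M.

1.44 M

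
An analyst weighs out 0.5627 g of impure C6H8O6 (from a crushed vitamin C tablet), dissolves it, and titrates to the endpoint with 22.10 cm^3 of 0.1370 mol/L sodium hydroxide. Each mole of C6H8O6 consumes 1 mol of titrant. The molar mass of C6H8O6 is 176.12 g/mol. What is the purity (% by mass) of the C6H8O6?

n(NaOH) = 0.1370 x 0.02210 = 0.003028 mol.
n(C6H8O6) = 0.003028 / 1 = 0.003028 mol.
mass of C6H8O6 = 0.003028 x 176.12 = 0.5332 g.
% purity = 0.5332 / 0.5627 x 100 = 94.8%.

94.8%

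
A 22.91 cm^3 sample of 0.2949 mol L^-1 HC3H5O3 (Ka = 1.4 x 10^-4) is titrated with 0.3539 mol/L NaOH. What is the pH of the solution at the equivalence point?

n(HC3H5O3) = 0.2949 x 0.02291 = 0.006756 mol; V(NaOH) at equivalence = 0.006756/0.3539 = 0.01909 L.
At equivalence all the acid is converted to C3H5O3-; total volume = 0.02291 + 0.01909 = 0.04200 L, so [C3H5O3-] = 0.006756/0.04200 = 0.1609 M.
Kb = Kw/Ka = 1.0e-14 / 1.4 x 10^-4 = 7.14e-11.
[OH^-] = sqrt(Kb x [C3H5O3-]) = sqrt(7.14e-11 x 0.1609) = 3.39e-6 M.
pOH = 5.47, so pH = 14.00 - 5.47 = 8.53.

8.53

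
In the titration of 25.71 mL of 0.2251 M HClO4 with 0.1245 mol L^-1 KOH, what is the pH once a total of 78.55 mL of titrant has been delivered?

12.58

n(acid) = 0.2251 x 0.02571 = 0.005787 mol; n(KOH) added = 0.1245 x 0.07855 = 0.009779 mol.
Base is in excess by 0.009779 - 0.005787 = 0.003992 mol in a total volume of 0.1043 L.
[OH^-] = 0.003992/0.1043 = 0.03829 M, so pOH = 1.42 and pH = 14.00 - 1.42 = 12.58.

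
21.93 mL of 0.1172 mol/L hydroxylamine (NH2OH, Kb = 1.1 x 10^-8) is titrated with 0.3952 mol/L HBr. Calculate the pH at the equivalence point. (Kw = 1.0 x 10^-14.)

3.54

n(NH2OH) = 0.1172 x 0.02193 = 0.002570 mol; V(HBr) at equivalence = 0.002570/0.3952 = 0.006504 L.
At equivalence the base is fully converted to NH3OH+; total volume = 0.02843 L, so [NH3OH+] = 0.002570/0.02843 = 0.09039 M.
Ka(NH3OH+) = Kw/Kb = 1.0e-14 / 1.1 x 10^-8 = 9.09e-7.
[H^+] = sqrt(Ka x [NH3OH+]) = sqrt(9.09e-7 x 0.09039) = 0.000287 M.
pH = -log(0.000287) = 3.54.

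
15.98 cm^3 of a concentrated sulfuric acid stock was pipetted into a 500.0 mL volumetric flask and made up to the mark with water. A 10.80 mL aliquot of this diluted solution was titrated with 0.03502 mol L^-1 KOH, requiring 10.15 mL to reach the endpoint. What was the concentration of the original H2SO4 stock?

n(KOH) = 0.03502 x 0.01015 = 0.0003555 mol.
n(H2SO4) in the aliquot = 0.0003555 x 1/2 = 0.0001777 mol.
[diluted H2SO4] = 0.0001777 / 0.01080 = 0.01646 M.
Dilution factor = 500.0/15.98 = 31.29, so [stock] = 0.01646 x 31.29 = 0.515 M.

0.515 M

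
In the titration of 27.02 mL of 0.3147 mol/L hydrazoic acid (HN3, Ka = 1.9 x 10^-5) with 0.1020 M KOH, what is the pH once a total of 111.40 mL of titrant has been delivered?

n(acid) = 0.3147 x 0.02702 = 0.008503 mol; n(KOH) added = 0.1020 x 0.1114 = 0.01136 mol.
Base is in excess by 0.01136 - 0.008503 = 0.002860 mol in a total volume of 0.1384 L.
[OH^-] = 0.002860/0.1384 = 0.02066 M, so pOH = 1.68 and pH = 14.00 - 1.68 = 12.32.

12.32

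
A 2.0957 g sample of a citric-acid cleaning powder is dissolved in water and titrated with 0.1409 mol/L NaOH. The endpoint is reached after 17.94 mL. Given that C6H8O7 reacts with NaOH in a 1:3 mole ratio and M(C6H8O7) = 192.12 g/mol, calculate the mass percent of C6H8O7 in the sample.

n(NaOH) = 0.1409 x 0.01794 = 0.002528 mol.
n(C6H8O7) = 0.002528 / 3 = 0.0008426 mol.
mass of C6H8O7 = 0.0008426 x 192.12 = 0.1619 g.
% purity = 0.1619 / 2.0957 x 100 = 7.72%.

7.72%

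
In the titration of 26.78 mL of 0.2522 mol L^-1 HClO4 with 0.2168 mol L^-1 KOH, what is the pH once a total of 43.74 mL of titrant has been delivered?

n(acid) = 0.2522 x 0.02678 = 0.006754 mol; n(KOH) added = 0.2168 x 0.04374 = 0.009483 mol.
Base is in excess by 0.009483 - 0.006754 = 0.002729 mol in a total volume of 0.07052 L.
[OH^-] = 0.002729/0.07052 = 0.03870 M, so pOH = 1.41 and pH = 14.00 - 1.41 = 12.59.

12.59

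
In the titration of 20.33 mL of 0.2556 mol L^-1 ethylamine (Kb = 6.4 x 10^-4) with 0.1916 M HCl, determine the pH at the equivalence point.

n(C2H5NH2) = 0.2556 x 0.02033 = 0.005196 mol; V(HCl) at equivalence = 0.005196/0.1916 = 0.02712 L.
At equivalence the base is fully converted to C2H5NH3+; total volume = 0.04745 L, so [C2H5NH3+] = 0.005196/0.04745 = 0.1095 M.
Ka(C2H5NH3+) = Kw/Kb = 1.0e-14 / 6.4 x 10^-4 = 1.56e-11.
[H^+] = sqrt(Ka x [C2H5NH3+]) = sqrt(1.56e-11 x 0.1095) = 1.31e-6 M.
pH = -log(1.31e-6) = 5.88.

5.88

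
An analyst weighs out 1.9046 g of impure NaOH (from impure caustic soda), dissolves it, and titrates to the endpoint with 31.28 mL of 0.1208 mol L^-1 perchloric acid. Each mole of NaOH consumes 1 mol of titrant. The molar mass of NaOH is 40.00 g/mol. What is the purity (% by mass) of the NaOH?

7.94%

n(HClO4) = 0.1208 x 0.03128 = 0.003779 mol.
n(NaOH) = 0.003779 / 1 = 0.003779 mol.
mass of NaOH = 0.003779 x 40.00 = 0.1511 g.
% purity = 0.1511 / 1.9046 x 100 = 7.94%.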